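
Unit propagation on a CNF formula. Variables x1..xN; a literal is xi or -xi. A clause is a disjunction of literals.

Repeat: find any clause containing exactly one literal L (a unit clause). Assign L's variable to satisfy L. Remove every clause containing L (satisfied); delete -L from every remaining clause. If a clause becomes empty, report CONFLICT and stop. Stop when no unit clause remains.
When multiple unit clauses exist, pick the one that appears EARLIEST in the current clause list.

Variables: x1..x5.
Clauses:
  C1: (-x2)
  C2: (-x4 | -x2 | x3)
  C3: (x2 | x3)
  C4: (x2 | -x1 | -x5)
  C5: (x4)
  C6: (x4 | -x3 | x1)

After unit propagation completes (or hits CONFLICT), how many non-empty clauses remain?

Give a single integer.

Answer: 1

Derivation:
unit clause [-2] forces x2=F; simplify:
  drop 2 from [2, 3] -> [3]
  drop 2 from [2, -1, -5] -> [-1, -5]
  satisfied 2 clause(s); 4 remain; assigned so far: [2]
unit clause [3] forces x3=T; simplify:
  drop -3 from [4, -3, 1] -> [4, 1]
  satisfied 1 clause(s); 3 remain; assigned so far: [2, 3]
unit clause [4] forces x4=T; simplify:
  satisfied 2 clause(s); 1 remain; assigned so far: [2, 3, 4]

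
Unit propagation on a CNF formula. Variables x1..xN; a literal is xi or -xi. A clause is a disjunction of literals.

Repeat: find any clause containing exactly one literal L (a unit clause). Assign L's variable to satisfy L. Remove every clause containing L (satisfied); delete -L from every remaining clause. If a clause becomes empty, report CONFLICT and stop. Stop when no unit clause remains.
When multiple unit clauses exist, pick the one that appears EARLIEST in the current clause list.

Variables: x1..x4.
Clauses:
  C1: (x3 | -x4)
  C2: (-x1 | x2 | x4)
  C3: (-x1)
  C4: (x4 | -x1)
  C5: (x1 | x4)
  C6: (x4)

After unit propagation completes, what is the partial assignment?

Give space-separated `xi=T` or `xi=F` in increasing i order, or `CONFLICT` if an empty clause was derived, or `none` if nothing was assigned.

Answer: x1=F x3=T x4=T

Derivation:
unit clause [-1] forces x1=F; simplify:
  drop 1 from [1, 4] -> [4]
  satisfied 3 clause(s); 3 remain; assigned so far: [1]
unit clause [4] forces x4=T; simplify:
  drop -4 from [3, -4] -> [3]
  satisfied 2 clause(s); 1 remain; assigned so far: [1, 4]
unit clause [3] forces x3=T; simplify:
  satisfied 1 clause(s); 0 remain; assigned so far: [1, 3, 4]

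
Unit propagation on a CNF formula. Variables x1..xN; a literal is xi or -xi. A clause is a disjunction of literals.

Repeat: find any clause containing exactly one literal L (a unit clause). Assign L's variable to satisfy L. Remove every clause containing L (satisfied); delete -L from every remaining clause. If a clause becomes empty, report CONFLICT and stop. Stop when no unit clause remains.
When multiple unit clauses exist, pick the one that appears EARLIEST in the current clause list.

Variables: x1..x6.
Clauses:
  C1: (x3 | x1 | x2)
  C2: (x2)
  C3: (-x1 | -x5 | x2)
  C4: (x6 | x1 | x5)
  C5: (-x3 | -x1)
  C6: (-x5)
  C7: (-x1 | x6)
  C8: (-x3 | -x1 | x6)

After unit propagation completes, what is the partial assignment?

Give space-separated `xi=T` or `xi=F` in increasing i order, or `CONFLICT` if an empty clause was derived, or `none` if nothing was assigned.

Answer: x2=T x5=F

Derivation:
unit clause [2] forces x2=T; simplify:
  satisfied 3 clause(s); 5 remain; assigned so far: [2]
unit clause [-5] forces x5=F; simplify:
  drop 5 from [6, 1, 5] -> [6, 1]
  satisfied 1 clause(s); 4 remain; assigned so far: [2, 5]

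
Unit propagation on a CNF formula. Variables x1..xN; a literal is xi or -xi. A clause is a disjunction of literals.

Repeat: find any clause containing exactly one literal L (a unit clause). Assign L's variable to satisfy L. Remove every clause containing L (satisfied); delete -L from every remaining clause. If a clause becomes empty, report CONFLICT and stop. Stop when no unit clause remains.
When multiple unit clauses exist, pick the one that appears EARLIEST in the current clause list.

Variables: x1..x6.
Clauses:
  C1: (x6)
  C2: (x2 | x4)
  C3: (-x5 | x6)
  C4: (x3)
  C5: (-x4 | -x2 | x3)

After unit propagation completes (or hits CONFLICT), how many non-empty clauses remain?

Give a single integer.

unit clause [6] forces x6=T; simplify:
  satisfied 2 clause(s); 3 remain; assigned so far: [6]
unit clause [3] forces x3=T; simplify:
  satisfied 2 clause(s); 1 remain; assigned so far: [3, 6]

Answer: 1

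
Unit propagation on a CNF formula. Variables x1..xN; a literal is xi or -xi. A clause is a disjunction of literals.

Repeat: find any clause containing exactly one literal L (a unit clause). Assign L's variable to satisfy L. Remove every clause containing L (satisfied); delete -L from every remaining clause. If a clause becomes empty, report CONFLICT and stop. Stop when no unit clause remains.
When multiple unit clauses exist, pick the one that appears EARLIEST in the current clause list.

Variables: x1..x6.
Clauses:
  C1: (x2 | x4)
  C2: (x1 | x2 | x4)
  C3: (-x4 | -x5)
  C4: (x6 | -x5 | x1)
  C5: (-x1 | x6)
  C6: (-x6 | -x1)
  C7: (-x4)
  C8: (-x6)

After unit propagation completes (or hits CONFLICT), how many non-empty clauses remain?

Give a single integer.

Answer: 0

Derivation:
unit clause [-4] forces x4=F; simplify:
  drop 4 from [2, 4] -> [2]
  drop 4 from [1, 2, 4] -> [1, 2]
  satisfied 2 clause(s); 6 remain; assigned so far: [4]
unit clause [2] forces x2=T; simplify:
  satisfied 2 clause(s); 4 remain; assigned so far: [2, 4]
unit clause [-6] forces x6=F; simplify:
  drop 6 from [6, -5, 1] -> [-5, 1]
  drop 6 from [-1, 6] -> [-1]
  satisfied 2 clause(s); 2 remain; assigned so far: [2, 4, 6]
unit clause [-1] forces x1=F; simplify:
  drop 1 from [-5, 1] -> [-5]
  satisfied 1 clause(s); 1 remain; assigned so far: [1, 2, 4, 6]
unit clause [-5] forces x5=F; simplify:
  satisfied 1 clause(s); 0 remain; assigned so far: [1, 2, 4, 5, 6]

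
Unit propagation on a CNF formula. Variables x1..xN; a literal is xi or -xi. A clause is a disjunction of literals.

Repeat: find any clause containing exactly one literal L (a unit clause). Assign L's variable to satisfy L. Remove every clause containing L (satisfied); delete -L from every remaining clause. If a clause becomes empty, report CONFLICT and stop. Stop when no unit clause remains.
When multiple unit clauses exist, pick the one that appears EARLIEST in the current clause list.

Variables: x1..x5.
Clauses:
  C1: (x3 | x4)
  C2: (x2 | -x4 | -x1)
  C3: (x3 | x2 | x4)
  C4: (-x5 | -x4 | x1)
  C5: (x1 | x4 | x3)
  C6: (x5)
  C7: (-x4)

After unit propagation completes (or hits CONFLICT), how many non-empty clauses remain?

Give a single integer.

unit clause [5] forces x5=T; simplify:
  drop -5 from [-5, -4, 1] -> [-4, 1]
  satisfied 1 clause(s); 6 remain; assigned so far: [5]
unit clause [-4] forces x4=F; simplify:
  drop 4 from [3, 4] -> [3]
  drop 4 from [3, 2, 4] -> [3, 2]
  drop 4 from [1, 4, 3] -> [1, 3]
  satisfied 3 clause(s); 3 remain; assigned so far: [4, 5]
unit clause [3] forces x3=T; simplify:
  satisfied 3 clause(s); 0 remain; assigned so far: [3, 4, 5]

Answer: 0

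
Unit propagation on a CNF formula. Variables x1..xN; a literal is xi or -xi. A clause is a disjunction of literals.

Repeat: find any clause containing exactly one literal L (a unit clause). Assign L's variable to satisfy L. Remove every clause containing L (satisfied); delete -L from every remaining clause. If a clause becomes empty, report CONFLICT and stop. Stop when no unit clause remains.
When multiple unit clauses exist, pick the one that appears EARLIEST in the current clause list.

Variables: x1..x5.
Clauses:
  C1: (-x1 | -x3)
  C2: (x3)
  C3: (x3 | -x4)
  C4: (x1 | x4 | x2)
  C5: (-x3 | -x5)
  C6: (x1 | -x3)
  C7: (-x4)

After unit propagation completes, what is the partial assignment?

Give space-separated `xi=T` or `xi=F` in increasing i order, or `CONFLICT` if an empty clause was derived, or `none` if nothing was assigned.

Answer: CONFLICT

Derivation:
unit clause [3] forces x3=T; simplify:
  drop -3 from [-1, -3] -> [-1]
  drop -3 from [-3, -5] -> [-5]
  drop -3 from [1, -3] -> [1]
  satisfied 2 clause(s); 5 remain; assigned so far: [3]
unit clause [-1] forces x1=F; simplify:
  drop 1 from [1, 4, 2] -> [4, 2]
  drop 1 from [1] -> [] (empty!)
  satisfied 1 clause(s); 4 remain; assigned so far: [1, 3]
CONFLICT (empty clause)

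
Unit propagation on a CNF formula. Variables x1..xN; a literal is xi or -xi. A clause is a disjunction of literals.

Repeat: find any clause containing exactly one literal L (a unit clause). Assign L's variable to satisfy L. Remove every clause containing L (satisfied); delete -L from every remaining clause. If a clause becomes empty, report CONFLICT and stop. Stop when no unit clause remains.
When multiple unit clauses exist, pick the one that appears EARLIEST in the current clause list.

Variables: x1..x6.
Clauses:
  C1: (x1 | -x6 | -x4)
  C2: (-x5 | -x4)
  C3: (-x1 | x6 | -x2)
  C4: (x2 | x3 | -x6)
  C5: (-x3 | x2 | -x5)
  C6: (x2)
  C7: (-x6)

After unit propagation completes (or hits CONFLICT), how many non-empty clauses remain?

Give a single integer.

unit clause [2] forces x2=T; simplify:
  drop -2 from [-1, 6, -2] -> [-1, 6]
  satisfied 3 clause(s); 4 remain; assigned so far: [2]
unit clause [-6] forces x6=F; simplify:
  drop 6 from [-1, 6] -> [-1]
  satisfied 2 clause(s); 2 remain; assigned so far: [2, 6]
unit clause [-1] forces x1=F; simplify:
  satisfied 1 clause(s); 1 remain; assigned so far: [1, 2, 6]

Answer: 1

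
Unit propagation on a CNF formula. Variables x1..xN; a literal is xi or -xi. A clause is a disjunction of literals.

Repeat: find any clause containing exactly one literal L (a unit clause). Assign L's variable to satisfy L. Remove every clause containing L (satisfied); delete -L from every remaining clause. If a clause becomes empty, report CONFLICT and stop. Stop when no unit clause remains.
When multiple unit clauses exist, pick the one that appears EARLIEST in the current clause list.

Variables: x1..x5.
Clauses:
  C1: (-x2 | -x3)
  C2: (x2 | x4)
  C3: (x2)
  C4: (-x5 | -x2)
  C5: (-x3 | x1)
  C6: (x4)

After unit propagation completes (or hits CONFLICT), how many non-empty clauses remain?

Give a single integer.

Answer: 0

Derivation:
unit clause [2] forces x2=T; simplify:
  drop -2 from [-2, -3] -> [-3]
  drop -2 from [-5, -2] -> [-5]
  satisfied 2 clause(s); 4 remain; assigned so far: [2]
unit clause [-3] forces x3=F; simplify:
  satisfied 2 clause(s); 2 remain; assigned so far: [2, 3]
unit clause [-5] forces x5=F; simplify:
  satisfied 1 clause(s); 1 remain; assigned so far: [2, 3, 5]
unit clause [4] forces x4=T; simplify:
  satisfied 1 clause(s); 0 remain; assigned so far: [2, 3, 4, 5]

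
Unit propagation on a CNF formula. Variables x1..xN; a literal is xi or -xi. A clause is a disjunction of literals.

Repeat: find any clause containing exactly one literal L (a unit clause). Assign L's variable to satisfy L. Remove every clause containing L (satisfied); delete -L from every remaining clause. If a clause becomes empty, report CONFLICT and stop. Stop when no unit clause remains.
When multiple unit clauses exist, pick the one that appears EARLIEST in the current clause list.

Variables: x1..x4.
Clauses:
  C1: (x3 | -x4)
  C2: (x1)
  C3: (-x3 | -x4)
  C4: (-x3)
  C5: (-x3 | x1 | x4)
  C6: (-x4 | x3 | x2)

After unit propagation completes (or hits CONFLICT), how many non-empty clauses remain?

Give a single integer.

unit clause [1] forces x1=T; simplify:
  satisfied 2 clause(s); 4 remain; assigned so far: [1]
unit clause [-3] forces x3=F; simplify:
  drop 3 from [3, -4] -> [-4]
  drop 3 from [-4, 3, 2] -> [-4, 2]
  satisfied 2 clause(s); 2 remain; assigned so far: [1, 3]
unit clause [-4] forces x4=F; simplify:
  satisfied 2 clause(s); 0 remain; assigned so far: [1, 3, 4]

Answer: 0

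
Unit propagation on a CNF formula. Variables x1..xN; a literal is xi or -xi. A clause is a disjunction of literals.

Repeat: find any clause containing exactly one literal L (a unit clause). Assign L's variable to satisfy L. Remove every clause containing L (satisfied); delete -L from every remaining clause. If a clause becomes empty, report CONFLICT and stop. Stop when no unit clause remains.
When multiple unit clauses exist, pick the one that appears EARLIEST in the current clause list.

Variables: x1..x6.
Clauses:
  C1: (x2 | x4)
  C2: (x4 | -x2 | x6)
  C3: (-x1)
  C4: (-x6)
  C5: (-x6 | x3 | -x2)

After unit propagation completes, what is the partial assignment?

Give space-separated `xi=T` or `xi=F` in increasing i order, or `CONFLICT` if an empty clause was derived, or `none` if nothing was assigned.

Answer: x1=F x6=F

Derivation:
unit clause [-1] forces x1=F; simplify:
  satisfied 1 clause(s); 4 remain; assigned so far: [1]
unit clause [-6] forces x6=F; simplify:
  drop 6 from [4, -2, 6] -> [4, -2]
  satisfied 2 clause(s); 2 remain; assigned so far: [1, 6]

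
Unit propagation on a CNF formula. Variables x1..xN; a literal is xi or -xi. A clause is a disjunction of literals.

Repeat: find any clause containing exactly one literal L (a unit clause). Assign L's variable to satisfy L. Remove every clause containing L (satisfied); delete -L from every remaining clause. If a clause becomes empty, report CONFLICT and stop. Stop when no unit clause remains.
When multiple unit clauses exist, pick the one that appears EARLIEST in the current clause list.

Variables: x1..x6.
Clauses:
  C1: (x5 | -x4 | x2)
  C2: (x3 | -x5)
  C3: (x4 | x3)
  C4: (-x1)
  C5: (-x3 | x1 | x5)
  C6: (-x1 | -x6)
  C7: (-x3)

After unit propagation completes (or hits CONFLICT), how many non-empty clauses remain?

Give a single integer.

Answer: 0

Derivation:
unit clause [-1] forces x1=F; simplify:
  drop 1 from [-3, 1, 5] -> [-3, 5]
  satisfied 2 clause(s); 5 remain; assigned so far: [1]
unit clause [-3] forces x3=F; simplify:
  drop 3 from [3, -5] -> [-5]
  drop 3 from [4, 3] -> [4]
  satisfied 2 clause(s); 3 remain; assigned so far: [1, 3]
unit clause [-5] forces x5=F; simplify:
  drop 5 from [5, -4, 2] -> [-4, 2]
  satisfied 1 clause(s); 2 remain; assigned so far: [1, 3, 5]
unit clause [4] forces x4=T; simplify:
  drop -4 from [-4, 2] -> [2]
  satisfied 1 clause(s); 1 remain; assigned so far: [1, 3, 4, 5]
unit clause [2] forces x2=T; simplify:
  satisfied 1 clause(s); 0 remain; assigned so far: [1, 2, 3, 4, 5]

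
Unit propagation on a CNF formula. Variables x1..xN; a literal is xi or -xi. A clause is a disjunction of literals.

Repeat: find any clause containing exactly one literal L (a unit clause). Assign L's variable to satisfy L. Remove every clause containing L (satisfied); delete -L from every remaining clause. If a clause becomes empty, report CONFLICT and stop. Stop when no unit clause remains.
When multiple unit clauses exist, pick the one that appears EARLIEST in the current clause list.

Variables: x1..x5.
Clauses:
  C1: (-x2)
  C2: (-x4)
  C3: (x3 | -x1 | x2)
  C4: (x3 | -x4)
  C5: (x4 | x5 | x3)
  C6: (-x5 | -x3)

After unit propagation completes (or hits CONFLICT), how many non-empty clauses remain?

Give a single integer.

unit clause [-2] forces x2=F; simplify:
  drop 2 from [3, -1, 2] -> [3, -1]
  satisfied 1 clause(s); 5 remain; assigned so far: [2]
unit clause [-4] forces x4=F; simplify:
  drop 4 from [4, 5, 3] -> [5, 3]
  satisfied 2 clause(s); 3 remain; assigned so far: [2, 4]

Answer: 3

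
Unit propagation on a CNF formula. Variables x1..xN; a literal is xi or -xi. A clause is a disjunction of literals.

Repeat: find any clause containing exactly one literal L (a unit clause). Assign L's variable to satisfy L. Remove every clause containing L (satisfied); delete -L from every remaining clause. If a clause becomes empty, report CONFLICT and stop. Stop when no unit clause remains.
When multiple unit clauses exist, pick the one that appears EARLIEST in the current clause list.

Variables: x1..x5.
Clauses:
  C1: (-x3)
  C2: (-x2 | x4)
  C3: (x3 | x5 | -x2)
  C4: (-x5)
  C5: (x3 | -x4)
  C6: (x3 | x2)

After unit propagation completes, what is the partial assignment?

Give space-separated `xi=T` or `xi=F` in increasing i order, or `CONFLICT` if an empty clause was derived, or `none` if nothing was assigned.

unit clause [-3] forces x3=F; simplify:
  drop 3 from [3, 5, -2] -> [5, -2]
  drop 3 from [3, -4] -> [-4]
  drop 3 from [3, 2] -> [2]
  satisfied 1 clause(s); 5 remain; assigned so far: [3]
unit clause [-5] forces x5=F; simplify:
  drop 5 from [5, -2] -> [-2]
  satisfied 1 clause(s); 4 remain; assigned so far: [3, 5]
unit clause [-2] forces x2=F; simplify:
  drop 2 from [2] -> [] (empty!)
  satisfied 2 clause(s); 2 remain; assigned so far: [2, 3, 5]
CONFLICT (empty clause)

Answer: CONFLICT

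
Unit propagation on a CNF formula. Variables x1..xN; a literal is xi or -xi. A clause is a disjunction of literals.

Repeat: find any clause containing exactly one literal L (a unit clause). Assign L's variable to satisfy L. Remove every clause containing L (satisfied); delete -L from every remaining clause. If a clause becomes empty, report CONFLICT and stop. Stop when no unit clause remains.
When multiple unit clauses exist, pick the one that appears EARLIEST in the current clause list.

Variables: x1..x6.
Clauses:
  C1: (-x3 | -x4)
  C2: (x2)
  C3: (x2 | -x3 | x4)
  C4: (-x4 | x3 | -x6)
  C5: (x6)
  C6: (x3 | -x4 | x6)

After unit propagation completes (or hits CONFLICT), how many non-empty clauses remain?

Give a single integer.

Answer: 2

Derivation:
unit clause [2] forces x2=T; simplify:
  satisfied 2 clause(s); 4 remain; assigned so far: [2]
unit clause [6] forces x6=T; simplify:
  drop -6 from [-4, 3, -6] -> [-4, 3]
  satisfied 2 clause(s); 2 remain; assigned so far: [2, 6]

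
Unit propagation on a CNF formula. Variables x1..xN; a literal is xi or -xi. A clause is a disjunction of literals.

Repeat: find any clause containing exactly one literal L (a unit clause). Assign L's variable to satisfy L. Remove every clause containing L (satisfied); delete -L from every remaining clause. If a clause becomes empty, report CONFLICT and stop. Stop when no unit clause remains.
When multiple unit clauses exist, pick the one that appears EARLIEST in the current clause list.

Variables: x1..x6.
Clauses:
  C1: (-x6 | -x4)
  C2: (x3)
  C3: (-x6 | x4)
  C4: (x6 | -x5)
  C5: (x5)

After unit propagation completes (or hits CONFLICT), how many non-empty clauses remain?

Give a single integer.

Answer: 0

Derivation:
unit clause [3] forces x3=T; simplify:
  satisfied 1 clause(s); 4 remain; assigned so far: [3]
unit clause [5] forces x5=T; simplify:
  drop -5 from [6, -5] -> [6]
  satisfied 1 clause(s); 3 remain; assigned so far: [3, 5]
unit clause [6] forces x6=T; simplify:
  drop -6 from [-6, -4] -> [-4]
  drop -6 from [-6, 4] -> [4]
  satisfied 1 clause(s); 2 remain; assigned so far: [3, 5, 6]
unit clause [-4] forces x4=F; simplify:
  drop 4 from [4] -> [] (empty!)
  satisfied 1 clause(s); 1 remain; assigned so far: [3, 4, 5, 6]
CONFLICT (empty clause)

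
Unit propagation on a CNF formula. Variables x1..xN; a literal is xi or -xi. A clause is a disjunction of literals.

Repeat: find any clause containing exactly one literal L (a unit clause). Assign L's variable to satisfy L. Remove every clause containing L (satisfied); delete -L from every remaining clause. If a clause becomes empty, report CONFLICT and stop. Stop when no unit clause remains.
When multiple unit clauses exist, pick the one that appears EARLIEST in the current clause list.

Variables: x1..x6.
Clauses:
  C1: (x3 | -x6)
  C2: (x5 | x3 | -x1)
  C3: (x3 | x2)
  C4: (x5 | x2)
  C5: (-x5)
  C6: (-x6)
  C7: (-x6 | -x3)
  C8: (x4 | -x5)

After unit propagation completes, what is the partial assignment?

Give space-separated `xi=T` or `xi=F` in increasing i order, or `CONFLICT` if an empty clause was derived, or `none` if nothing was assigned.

Answer: x2=T x5=F x6=F

Derivation:
unit clause [-5] forces x5=F; simplify:
  drop 5 from [5, 3, -1] -> [3, -1]
  drop 5 from [5, 2] -> [2]
  satisfied 2 clause(s); 6 remain; assigned so far: [5]
unit clause [2] forces x2=T; simplify:
  satisfied 2 clause(s); 4 remain; assigned so far: [2, 5]
unit clause [-6] forces x6=F; simplify:
  satisfied 3 clause(s); 1 remain; assigned so far: [2, 5, 6]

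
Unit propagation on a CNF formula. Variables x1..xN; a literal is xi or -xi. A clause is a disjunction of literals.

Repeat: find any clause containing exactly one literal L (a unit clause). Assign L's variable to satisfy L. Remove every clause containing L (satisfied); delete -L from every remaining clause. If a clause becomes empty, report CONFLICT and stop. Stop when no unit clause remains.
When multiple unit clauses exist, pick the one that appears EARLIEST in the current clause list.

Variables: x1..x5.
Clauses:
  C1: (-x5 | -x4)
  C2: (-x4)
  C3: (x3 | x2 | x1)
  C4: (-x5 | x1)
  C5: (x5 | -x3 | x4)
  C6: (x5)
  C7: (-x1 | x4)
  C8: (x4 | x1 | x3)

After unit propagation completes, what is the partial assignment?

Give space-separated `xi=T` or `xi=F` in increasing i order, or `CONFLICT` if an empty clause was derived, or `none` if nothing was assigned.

unit clause [-4] forces x4=F; simplify:
  drop 4 from [5, -3, 4] -> [5, -3]
  drop 4 from [-1, 4] -> [-1]
  drop 4 from [4, 1, 3] -> [1, 3]
  satisfied 2 clause(s); 6 remain; assigned so far: [4]
unit clause [5] forces x5=T; simplify:
  drop -5 from [-5, 1] -> [1]
  satisfied 2 clause(s); 4 remain; assigned so far: [4, 5]
unit clause [1] forces x1=T; simplify:
  drop -1 from [-1] -> [] (empty!)
  satisfied 3 clause(s); 1 remain; assigned so far: [1, 4, 5]
CONFLICT (empty clause)

Answer: CONFLICT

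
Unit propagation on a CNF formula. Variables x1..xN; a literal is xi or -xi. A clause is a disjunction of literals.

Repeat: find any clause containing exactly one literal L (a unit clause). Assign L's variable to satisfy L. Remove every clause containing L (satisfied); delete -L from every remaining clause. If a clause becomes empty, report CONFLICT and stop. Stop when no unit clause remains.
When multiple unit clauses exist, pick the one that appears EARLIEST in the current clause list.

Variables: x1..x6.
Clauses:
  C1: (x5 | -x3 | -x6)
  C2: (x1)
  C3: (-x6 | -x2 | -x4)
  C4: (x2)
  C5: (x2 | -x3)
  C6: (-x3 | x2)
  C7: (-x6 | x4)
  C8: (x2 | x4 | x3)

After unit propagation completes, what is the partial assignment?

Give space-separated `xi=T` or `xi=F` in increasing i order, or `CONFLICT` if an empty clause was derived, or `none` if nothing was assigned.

Answer: x1=T x2=T

Derivation:
unit clause [1] forces x1=T; simplify:
  satisfied 1 clause(s); 7 remain; assigned so far: [1]
unit clause [2] forces x2=T; simplify:
  drop -2 from [-6, -2, -4] -> [-6, -4]
  satisfied 4 clause(s); 3 remain; assigned so far: [1, 2]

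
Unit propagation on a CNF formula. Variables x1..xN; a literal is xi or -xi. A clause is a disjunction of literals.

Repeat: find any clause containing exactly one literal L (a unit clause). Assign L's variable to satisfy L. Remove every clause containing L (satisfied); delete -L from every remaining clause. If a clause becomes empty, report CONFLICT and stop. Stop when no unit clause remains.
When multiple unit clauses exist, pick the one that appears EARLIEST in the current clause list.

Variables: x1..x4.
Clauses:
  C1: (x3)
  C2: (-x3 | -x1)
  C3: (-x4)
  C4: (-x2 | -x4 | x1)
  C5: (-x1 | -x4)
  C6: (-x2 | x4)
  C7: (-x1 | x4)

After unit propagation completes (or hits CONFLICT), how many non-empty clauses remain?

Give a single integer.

unit clause [3] forces x3=T; simplify:
  drop -3 from [-3, -1] -> [-1]
  satisfied 1 clause(s); 6 remain; assigned so far: [3]
unit clause [-1] forces x1=F; simplify:
  drop 1 from [-2, -4, 1] -> [-2, -4]
  satisfied 3 clause(s); 3 remain; assigned so far: [1, 3]
unit clause [-4] forces x4=F; simplify:
  drop 4 from [-2, 4] -> [-2]
  satisfied 2 clause(s); 1 remain; assigned so far: [1, 3, 4]
unit clause [-2] forces x2=F; simplify:
  satisfied 1 clause(s); 0 remain; assigned so far: [1, 2, 3, 4]

Answer: 0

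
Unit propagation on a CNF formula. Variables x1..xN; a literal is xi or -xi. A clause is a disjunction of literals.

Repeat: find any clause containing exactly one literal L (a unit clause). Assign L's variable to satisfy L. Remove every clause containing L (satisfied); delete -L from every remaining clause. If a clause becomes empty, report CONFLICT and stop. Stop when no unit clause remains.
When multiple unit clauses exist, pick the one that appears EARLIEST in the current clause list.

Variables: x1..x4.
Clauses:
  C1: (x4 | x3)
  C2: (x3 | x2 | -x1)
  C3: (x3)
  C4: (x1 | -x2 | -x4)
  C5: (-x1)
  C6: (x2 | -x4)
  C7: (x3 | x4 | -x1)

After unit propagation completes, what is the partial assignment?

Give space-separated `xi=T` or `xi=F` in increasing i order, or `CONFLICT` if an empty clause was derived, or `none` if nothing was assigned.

unit clause [3] forces x3=T; simplify:
  satisfied 4 clause(s); 3 remain; assigned so far: [3]
unit clause [-1] forces x1=F; simplify:
  drop 1 from [1, -2, -4] -> [-2, -4]
  satisfied 1 clause(s); 2 remain; assigned so far: [1, 3]

Answer: x1=F x3=T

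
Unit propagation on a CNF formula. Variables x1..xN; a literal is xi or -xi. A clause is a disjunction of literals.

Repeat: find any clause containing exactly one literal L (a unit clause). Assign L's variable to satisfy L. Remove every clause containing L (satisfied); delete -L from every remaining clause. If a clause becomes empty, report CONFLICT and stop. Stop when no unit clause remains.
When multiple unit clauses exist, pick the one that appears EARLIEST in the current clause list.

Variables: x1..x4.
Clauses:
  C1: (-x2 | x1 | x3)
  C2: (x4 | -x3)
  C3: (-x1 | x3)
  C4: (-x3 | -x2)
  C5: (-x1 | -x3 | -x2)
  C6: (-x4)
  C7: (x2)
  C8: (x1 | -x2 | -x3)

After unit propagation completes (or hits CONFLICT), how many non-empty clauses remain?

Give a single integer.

Answer: 0

Derivation:
unit clause [-4] forces x4=F; simplify:
  drop 4 from [4, -3] -> [-3]
  satisfied 1 clause(s); 7 remain; assigned so far: [4]
unit clause [-3] forces x3=F; simplify:
  drop 3 from [-2, 1, 3] -> [-2, 1]
  drop 3 from [-1, 3] -> [-1]
  satisfied 4 clause(s); 3 remain; assigned so far: [3, 4]
unit clause [-1] forces x1=F; simplify:
  drop 1 from [-2, 1] -> [-2]
  satisfied 1 clause(s); 2 remain; assigned so far: [1, 3, 4]
unit clause [-2] forces x2=F; simplify:
  drop 2 from [2] -> [] (empty!)
  satisfied 1 clause(s); 1 remain; assigned so far: [1, 2, 3, 4]
CONFLICT (empty clause)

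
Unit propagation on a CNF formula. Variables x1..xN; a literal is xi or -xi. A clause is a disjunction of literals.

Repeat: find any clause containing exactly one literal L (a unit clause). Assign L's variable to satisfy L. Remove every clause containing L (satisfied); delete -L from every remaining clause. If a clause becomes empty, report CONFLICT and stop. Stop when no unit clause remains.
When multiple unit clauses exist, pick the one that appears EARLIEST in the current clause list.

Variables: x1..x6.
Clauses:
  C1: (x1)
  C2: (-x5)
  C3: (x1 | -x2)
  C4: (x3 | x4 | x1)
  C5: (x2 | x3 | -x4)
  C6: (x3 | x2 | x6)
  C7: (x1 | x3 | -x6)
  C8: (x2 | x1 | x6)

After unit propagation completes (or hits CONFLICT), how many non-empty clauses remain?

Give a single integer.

Answer: 2

Derivation:
unit clause [1] forces x1=T; simplify:
  satisfied 5 clause(s); 3 remain; assigned so far: [1]
unit clause [-5] forces x5=F; simplify:
  satisfied 1 clause(s); 2 remain; assigned so far: [1, 5]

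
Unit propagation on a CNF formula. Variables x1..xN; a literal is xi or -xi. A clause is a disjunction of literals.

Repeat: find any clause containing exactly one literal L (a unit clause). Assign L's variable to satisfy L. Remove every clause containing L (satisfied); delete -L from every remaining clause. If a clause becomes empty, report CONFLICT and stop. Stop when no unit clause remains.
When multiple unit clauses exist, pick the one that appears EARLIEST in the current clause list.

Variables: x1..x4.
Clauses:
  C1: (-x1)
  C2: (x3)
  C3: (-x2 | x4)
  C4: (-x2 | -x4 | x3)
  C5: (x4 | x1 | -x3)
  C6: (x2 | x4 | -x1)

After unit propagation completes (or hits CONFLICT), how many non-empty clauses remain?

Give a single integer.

Answer: 0

Derivation:
unit clause [-1] forces x1=F; simplify:
  drop 1 from [4, 1, -3] -> [4, -3]
  satisfied 2 clause(s); 4 remain; assigned so far: [1]
unit clause [3] forces x3=T; simplify:
  drop -3 from [4, -3] -> [4]
  satisfied 2 clause(s); 2 remain; assigned so far: [1, 3]
unit clause [4] forces x4=T; simplify:
  satisfied 2 clause(s); 0 remain; assigned so far: [1, 3, 4]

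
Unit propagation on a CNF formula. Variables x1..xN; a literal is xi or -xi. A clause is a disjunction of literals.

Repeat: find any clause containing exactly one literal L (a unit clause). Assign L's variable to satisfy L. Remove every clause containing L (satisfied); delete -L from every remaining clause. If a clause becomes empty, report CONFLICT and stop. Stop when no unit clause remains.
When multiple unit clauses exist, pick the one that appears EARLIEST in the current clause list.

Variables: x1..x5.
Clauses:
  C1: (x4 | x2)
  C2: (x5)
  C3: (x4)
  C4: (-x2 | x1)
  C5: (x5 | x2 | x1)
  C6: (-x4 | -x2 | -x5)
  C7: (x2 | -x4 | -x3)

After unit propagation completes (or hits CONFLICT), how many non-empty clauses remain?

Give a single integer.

unit clause [5] forces x5=T; simplify:
  drop -5 from [-4, -2, -5] -> [-4, -2]
  satisfied 2 clause(s); 5 remain; assigned so far: [5]
unit clause [4] forces x4=T; simplify:
  drop -4 from [-4, -2] -> [-2]
  drop -4 from [2, -4, -3] -> [2, -3]
  satisfied 2 clause(s); 3 remain; assigned so far: [4, 5]
unit clause [-2] forces x2=F; simplify:
  drop 2 from [2, -3] -> [-3]
  satisfied 2 clause(s); 1 remain; assigned so far: [2, 4, 5]
unit clause [-3] forces x3=F; simplify:
  satisfied 1 clause(s); 0 remain; assigned so far: [2, 3, 4, 5]

Answer: 0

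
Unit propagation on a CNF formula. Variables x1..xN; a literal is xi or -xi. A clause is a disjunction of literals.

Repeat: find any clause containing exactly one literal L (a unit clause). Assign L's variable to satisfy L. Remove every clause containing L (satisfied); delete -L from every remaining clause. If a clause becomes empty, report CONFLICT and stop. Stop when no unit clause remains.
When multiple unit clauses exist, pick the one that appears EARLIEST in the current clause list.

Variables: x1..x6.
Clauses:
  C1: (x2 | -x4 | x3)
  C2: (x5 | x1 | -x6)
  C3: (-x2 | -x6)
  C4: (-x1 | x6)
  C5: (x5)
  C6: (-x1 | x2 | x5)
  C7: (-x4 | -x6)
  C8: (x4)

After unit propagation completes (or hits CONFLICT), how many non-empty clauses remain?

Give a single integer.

unit clause [5] forces x5=T; simplify:
  satisfied 3 clause(s); 5 remain; assigned so far: [5]
unit clause [4] forces x4=T; simplify:
  drop -4 from [2, -4, 3] -> [2, 3]
  drop -4 from [-4, -6] -> [-6]
  satisfied 1 clause(s); 4 remain; assigned so far: [4, 5]
unit clause [-6] forces x6=F; simplify:
  drop 6 from [-1, 6] -> [-1]
  satisfied 2 clause(s); 2 remain; assigned so far: [4, 5, 6]
unit clause [-1] forces x1=F; simplify:
  satisfied 1 clause(s); 1 remain; assigned so far: [1, 4, 5, 6]

Answer: 1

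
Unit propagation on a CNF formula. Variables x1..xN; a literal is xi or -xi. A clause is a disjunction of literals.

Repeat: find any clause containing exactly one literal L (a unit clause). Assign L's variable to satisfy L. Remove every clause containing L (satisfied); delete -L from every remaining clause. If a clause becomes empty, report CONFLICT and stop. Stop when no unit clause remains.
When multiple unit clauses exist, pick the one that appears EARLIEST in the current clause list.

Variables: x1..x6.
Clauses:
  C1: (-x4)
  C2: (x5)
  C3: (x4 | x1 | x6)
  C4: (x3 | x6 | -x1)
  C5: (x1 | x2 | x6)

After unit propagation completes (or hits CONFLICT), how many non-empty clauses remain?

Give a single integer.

unit clause [-4] forces x4=F; simplify:
  drop 4 from [4, 1, 6] -> [1, 6]
  satisfied 1 clause(s); 4 remain; assigned so far: [4]
unit clause [5] forces x5=T; simplify:
  satisfied 1 clause(s); 3 remain; assigned so far: [4, 5]

Answer: 3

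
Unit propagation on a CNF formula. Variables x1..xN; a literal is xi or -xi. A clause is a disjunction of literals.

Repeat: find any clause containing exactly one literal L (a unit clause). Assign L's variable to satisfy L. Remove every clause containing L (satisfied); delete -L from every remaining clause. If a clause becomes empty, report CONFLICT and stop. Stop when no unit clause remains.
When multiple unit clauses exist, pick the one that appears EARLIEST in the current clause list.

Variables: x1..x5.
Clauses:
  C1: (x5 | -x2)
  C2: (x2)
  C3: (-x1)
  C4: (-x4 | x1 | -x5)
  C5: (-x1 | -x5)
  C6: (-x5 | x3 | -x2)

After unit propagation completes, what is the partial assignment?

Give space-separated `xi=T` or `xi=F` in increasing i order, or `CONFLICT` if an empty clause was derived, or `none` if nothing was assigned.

Answer: x1=F x2=T x3=T x4=F x5=T

Derivation:
unit clause [2] forces x2=T; simplify:
  drop -2 from [5, -2] -> [5]
  drop -2 from [-5, 3, -2] -> [-5, 3]
  satisfied 1 clause(s); 5 remain; assigned so far: [2]
unit clause [5] forces x5=T; simplify:
  drop -5 from [-4, 1, -5] -> [-4, 1]
  drop -5 from [-1, -5] -> [-1]
  drop -5 from [-5, 3] -> [3]
  satisfied 1 clause(s); 4 remain; assigned so far: [2, 5]
unit clause [-1] forces x1=F; simplify:
  drop 1 from [-4, 1] -> [-4]
  satisfied 2 clause(s); 2 remain; assigned so far: [1, 2, 5]
unit clause [-4] forces x4=F; simplify:
  satisfied 1 clause(s); 1 remain; assigned so far: [1, 2, 4, 5]
unit clause [3] forces x3=T; simplify:
  satisfied 1 clause(s); 0 remain; assigned so far: [1, 2, 3, 4, 5]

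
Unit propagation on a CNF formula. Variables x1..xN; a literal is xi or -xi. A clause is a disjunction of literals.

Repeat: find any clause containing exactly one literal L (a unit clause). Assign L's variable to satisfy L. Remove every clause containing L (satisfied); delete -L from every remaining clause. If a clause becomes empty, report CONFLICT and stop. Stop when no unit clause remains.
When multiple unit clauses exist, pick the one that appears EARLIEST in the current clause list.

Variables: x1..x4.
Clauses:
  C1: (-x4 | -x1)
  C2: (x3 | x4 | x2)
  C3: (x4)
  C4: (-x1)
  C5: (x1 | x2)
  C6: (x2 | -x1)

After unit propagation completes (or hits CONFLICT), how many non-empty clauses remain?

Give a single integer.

Answer: 0

Derivation:
unit clause [4] forces x4=T; simplify:
  drop -4 from [-4, -1] -> [-1]
  satisfied 2 clause(s); 4 remain; assigned so far: [4]
unit clause [-1] forces x1=F; simplify:
  drop 1 from [1, 2] -> [2]
  satisfied 3 clause(s); 1 remain; assigned so far: [1, 4]
unit clause [2] forces x2=T; simplify:
  satisfied 1 clause(s); 0 remain; assigned so far: [1, 2, 4]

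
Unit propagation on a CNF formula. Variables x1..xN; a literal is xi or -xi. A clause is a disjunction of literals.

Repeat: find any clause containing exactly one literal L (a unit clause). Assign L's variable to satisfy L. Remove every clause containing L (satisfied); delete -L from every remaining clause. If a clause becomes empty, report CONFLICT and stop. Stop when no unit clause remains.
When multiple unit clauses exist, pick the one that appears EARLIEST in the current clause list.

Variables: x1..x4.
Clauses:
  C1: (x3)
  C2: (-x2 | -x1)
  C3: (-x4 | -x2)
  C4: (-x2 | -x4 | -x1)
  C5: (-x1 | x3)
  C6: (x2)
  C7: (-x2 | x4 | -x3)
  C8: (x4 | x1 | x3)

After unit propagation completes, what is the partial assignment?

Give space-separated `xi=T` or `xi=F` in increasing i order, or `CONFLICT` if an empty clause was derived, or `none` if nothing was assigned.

Answer: CONFLICT

Derivation:
unit clause [3] forces x3=T; simplify:
  drop -3 from [-2, 4, -3] -> [-2, 4]
  satisfied 3 clause(s); 5 remain; assigned so far: [3]
unit clause [2] forces x2=T; simplify:
  drop -2 from [-2, -1] -> [-1]
  drop -2 from [-4, -2] -> [-4]
  drop -2 from [-2, -4, -1] -> [-4, -1]
  drop -2 from [-2, 4] -> [4]
  satisfied 1 clause(s); 4 remain; assigned so far: [2, 3]
unit clause [-1] forces x1=F; simplify:
  satisfied 2 clause(s); 2 remain; assigned so far: [1, 2, 3]
unit clause [-4] forces x4=F; simplify:
  drop 4 from [4] -> [] (empty!)
  satisfied 1 clause(s); 1 remain; assigned so far: [1, 2, 3, 4]
CONFLICT (empty clause)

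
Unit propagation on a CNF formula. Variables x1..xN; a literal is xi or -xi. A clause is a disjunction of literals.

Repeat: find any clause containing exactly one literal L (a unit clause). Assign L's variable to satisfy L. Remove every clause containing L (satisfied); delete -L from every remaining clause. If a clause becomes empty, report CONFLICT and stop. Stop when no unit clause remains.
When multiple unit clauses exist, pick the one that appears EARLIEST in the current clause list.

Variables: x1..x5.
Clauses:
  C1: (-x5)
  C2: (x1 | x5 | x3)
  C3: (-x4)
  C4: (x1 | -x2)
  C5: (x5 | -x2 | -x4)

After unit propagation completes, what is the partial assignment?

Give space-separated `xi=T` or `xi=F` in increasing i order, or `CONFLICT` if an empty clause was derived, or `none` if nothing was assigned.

Answer: x4=F x5=F

Derivation:
unit clause [-5] forces x5=F; simplify:
  drop 5 from [1, 5, 3] -> [1, 3]
  drop 5 from [5, -2, -4] -> [-2, -4]
  satisfied 1 clause(s); 4 remain; assigned so far: [5]
unit clause [-4] forces x4=F; simplify:
  satisfied 2 clause(s); 2 remain; assigned so far: [4, 5]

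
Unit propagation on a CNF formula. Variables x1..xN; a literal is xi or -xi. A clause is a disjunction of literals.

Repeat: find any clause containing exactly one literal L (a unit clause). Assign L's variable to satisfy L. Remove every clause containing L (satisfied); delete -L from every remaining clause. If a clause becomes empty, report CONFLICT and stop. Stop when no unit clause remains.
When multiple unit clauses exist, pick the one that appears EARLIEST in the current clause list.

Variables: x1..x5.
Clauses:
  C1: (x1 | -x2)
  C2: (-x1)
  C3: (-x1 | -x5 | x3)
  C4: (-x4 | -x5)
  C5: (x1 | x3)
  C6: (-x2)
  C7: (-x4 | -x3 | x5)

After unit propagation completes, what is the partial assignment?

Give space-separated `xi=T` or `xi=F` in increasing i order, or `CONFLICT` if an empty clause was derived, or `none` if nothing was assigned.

unit clause [-1] forces x1=F; simplify:
  drop 1 from [1, -2] -> [-2]
  drop 1 from [1, 3] -> [3]
  satisfied 2 clause(s); 5 remain; assigned so far: [1]
unit clause [-2] forces x2=F; simplify:
  satisfied 2 clause(s); 3 remain; assigned so far: [1, 2]
unit clause [3] forces x3=T; simplify:
  drop -3 from [-4, -3, 5] -> [-4, 5]
  satisfied 1 clause(s); 2 remain; assigned so far: [1, 2, 3]

Answer: x1=F x2=F x3=T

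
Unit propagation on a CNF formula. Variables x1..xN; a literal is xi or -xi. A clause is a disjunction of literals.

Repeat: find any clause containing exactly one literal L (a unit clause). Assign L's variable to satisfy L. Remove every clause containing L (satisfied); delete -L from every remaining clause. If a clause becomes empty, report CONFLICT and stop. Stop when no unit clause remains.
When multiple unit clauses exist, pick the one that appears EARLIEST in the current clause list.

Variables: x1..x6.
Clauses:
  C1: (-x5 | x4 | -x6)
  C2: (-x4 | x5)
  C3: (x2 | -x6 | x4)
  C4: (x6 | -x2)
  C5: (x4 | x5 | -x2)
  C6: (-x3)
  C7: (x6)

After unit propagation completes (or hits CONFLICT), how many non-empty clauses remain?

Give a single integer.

Answer: 4

Derivation:
unit clause [-3] forces x3=F; simplify:
  satisfied 1 clause(s); 6 remain; assigned so far: [3]
unit clause [6] forces x6=T; simplify:
  drop -6 from [-5, 4, -6] -> [-5, 4]
  drop -6 from [2, -6, 4] -> [2, 4]
  satisfied 2 clause(s); 4 remain; assigned so far: [3, 6]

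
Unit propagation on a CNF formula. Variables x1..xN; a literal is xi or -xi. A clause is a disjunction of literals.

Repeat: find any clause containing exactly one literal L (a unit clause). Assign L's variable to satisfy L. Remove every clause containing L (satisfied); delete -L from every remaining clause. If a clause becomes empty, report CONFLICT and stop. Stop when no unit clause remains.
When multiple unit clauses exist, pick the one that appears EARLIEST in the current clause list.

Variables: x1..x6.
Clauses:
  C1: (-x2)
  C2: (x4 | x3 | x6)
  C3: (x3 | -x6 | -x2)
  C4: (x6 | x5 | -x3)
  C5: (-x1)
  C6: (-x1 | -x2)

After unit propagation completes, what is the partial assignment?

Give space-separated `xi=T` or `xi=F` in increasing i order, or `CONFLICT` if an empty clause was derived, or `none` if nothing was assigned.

unit clause [-2] forces x2=F; simplify:
  satisfied 3 clause(s); 3 remain; assigned so far: [2]
unit clause [-1] forces x1=F; simplify:
  satisfied 1 clause(s); 2 remain; assigned so far: [1, 2]

Answer: x1=F x2=F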